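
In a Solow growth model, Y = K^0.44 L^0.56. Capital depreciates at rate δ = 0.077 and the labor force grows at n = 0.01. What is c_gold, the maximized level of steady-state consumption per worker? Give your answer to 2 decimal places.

c_gold ≈ 2.00

The effective depreciation rate is n + δ = 0.01 + 0.077 = 0.087.
At the golden rule the marginal product of capital equals n+δ: 0.44·k^(0.44−1) = 0.087. Solving, k_gold = (0.44/0.087)^(1/0.56) ≈ 18.0727.
y_gold = 18.0727^0.44 ≈ 3.5735.
c_gold = y_gold − (n+δ)·k_gold = 3.5735 − 0.087·18.0727 ≈ 2.0011.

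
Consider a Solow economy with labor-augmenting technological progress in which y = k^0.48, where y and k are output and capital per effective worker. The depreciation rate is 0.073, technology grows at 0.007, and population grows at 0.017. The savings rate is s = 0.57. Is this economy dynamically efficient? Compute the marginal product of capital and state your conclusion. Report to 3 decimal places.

The effective depreciation rate is n + g + δ = 0.017 + 0.007 + 0.073 = 0.097.
Steady-state k*: s·k^0.48 = 0.097·k gives k* = (0.57/0.097)^(1/0.52) ≈ 30.1331.
MPK = 0.48·30.1331^(-0.52) ≈ 0.0817.
MPK < n+g+δ = 0.097, so the economy is dynamically inefficient (over-saving).

dynamically inefficient; MPK ≈ 0.082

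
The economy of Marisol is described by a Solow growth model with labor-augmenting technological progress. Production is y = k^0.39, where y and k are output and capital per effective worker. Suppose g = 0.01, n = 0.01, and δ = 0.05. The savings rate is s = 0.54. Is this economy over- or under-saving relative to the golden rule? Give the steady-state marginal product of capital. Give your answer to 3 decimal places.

over-saving; MPK ≈ 0.051

Capital per effective worker breaks even when investment replaces (n + g + δ)·k; here n + g + δ = 0.07.
Steady-state k*: s·k^0.39 = 0.07·k gives k* = (0.54/0.07)^(1/0.61) ≈ 28.4828.
MPK = 0.39·28.4828^(-0.61) ≈ 0.0506.
MPK < n+g+δ = 0.07, so the economy is dynamically inefficient (over-saving).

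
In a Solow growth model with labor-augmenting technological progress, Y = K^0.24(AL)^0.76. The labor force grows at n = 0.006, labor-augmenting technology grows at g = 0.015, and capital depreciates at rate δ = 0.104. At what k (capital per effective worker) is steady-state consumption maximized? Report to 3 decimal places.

k_gold ≈ 2.359

Capital per effective worker breaks even when investment replaces (n + g + δ)·k; here n + g + δ = 0.125.
Setting f'(k) = n+g+δ gives 0.24·k^(0.24−1) = 0.125, hence k_gold = (0.24/0.125)^(1/0.76) ≈ 2.3592.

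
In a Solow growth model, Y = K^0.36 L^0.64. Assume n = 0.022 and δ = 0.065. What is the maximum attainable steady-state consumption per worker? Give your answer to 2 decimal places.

c_gold ≈ 1.42

The effective depreciation rate is n + δ = 0.022 + 0.065 = 0.087.
Setting f'(k) = n+δ gives 0.36·k^(0.36−1) = 0.087, hence k_gold = (0.36/0.087)^(1/0.64) ≈ 9.1986.
y_gold = 9.1986^0.36 ≈ 2.2230.
c_gold = y_gold − (n+δ)·k_gold = 2.2230 − 0.087·9.1986 ≈ 1.4227.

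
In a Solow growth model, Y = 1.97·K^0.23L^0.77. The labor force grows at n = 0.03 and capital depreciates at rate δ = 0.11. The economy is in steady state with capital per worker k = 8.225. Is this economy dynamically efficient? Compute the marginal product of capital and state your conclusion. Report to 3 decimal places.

dynamically inefficient; MPK ≈ 0.089

n + δ = 0.03 + 0.11 = 0.14.
MPK = 0.23·1.97·k^(0.23−1) = 0.23·1.97·8.225^(-0.77) ≈ 0.0894.
MPK < 0.14, so the economy is dynamically inefficient (over-saving).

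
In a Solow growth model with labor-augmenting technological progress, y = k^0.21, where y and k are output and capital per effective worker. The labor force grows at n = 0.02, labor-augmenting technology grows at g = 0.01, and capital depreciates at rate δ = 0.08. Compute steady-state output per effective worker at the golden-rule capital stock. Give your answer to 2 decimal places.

y_gold ≈ 1.19

The effective depreciation rate is n + g + δ = 0.02 + 0.01 + 0.08 = 0.11.
Golden rule sets MPK = n+g+δ: 0.21·k^(0.21−1) = 0.11, so k_gold = (0.21/0.11)^(1/0.79) ≈ 2.2671.
Output: y_gold = k_gold^0.21 = 2.2671^0.21 ≈ 1.1875.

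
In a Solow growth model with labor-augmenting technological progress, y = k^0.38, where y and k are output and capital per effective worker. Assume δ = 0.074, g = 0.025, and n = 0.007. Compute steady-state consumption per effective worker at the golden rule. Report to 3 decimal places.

c_gold ≈ 1.356

The effective depreciation rate is n + g + δ = 0.007 + 0.025 + 0.074 = 0.106.
Setting f'(k) = n+g+δ gives 0.38·k^(0.38−1) = 0.106, hence k_gold = (0.38/0.106)^(1/0.62) ≈ 7.8401.
y_gold = 7.8401^0.38 ≈ 2.1870.
c_gold = y_gold − (n+g+δ)·k_gold = 2.1870 − 0.106·7.8401 ≈ 1.3559.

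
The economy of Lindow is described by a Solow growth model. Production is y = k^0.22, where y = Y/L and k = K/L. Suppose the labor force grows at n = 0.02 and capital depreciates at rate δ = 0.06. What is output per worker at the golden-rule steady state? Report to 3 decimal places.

n + δ = 0.02 + 0.06 = 0.08.
Setting f'(k) = n+δ gives 0.22·k^(0.22−1) = 0.08, hence k_gold = (0.22/0.08)^(1/0.78) ≈ 3.6580.
Output: y_gold = k_gold^0.22 = 3.6580^0.22 ≈ 1.3302.

y_gold ≈ 1.330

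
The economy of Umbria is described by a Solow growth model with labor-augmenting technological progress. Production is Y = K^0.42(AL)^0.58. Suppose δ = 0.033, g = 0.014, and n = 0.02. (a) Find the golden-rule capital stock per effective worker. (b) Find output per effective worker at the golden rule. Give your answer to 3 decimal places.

(a) k_gold ≈ 23.683; (b) y_gold ≈ 3.778

Break-even investment rate: n + g + δ = 0.02 + 0.014 + 0.033 = 0.067.
Maximizing c = f(k) − (n+g+δ)·k gives f'(k) = n+g+δ, i.e. 0.42·k^(0.42−1) = 0.067, so k_gold = (0.42/0.067)^(1/0.58) ≈ 23.6831.
y_gold = 23.6831^0.42 ≈ 3.7780.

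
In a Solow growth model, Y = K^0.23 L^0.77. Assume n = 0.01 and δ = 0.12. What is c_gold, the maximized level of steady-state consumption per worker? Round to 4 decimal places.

Break-even investment rate: n + δ = 0.01 + 0.12 = 0.13.
Maximizing c = f(k) − (n+δ)·k gives f'(k) = n+δ, i.e. 0.23·k^(0.23−1) = 0.13, so k_gold = (0.23/0.13)^(1/0.77) ≈ 2.0980.
y_gold = 2.0980^0.23 ≈ 1.1858.
c_gold = y_gold − (n+δ)·k_gold = 1.1858 − 0.13·2.0980 ≈ 0.9131.

c_gold ≈ 0.9131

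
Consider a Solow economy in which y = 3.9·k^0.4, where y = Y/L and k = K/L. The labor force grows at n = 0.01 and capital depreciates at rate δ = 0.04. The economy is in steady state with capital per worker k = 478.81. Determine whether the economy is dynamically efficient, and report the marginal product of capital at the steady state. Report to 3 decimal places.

Capital per worker breaks even when investment replaces (n + δ)·k; here n + δ = 0.05.
MPK = 0.4·3.9·k^(0.4−1) = 0.4·3.9·478.81^(-0.6) ≈ 0.0385.
MPK < 0.05, so the economy is dynamically inefficient (over-saving).

dynamically inefficient; MPK ≈ 0.038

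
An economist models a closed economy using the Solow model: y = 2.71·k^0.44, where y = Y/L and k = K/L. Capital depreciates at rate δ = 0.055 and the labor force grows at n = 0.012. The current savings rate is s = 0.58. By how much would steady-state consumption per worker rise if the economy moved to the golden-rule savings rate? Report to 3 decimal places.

Capital per worker breaks even when investment replaces (n + δ)·k; here n + δ = 0.067.
Current steady state (s = 0.58): k* = (0.58·2.71/0.067)^(1/0.56) ≈ 279.9010, y* = 2.71·279.9010^0.44 ≈ 32.3334, c* = (1−0.58)·32.3334 ≈ 13.5800.
At the golden rule the marginal product of capital equals n+δ: 0.44·2.71·k^(0.44−1) = 0.067. Solving, k_gold = (0.44·2.71/0.067)^(1/0.56) ≈ 170.9082.
y_gold = 2.71·170.9082^0.44 ≈ 26.0247, c_gold = y_gold − 0.067·k_gold ≈ 14.5738.
Gain: Δc = 14.5738 − 13.5800 ≈ 0.9938.

Δc ≈ 0.994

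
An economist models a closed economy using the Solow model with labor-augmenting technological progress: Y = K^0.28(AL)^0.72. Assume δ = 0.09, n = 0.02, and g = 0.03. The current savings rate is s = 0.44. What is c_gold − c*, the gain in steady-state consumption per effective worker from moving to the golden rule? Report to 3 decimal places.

Δc ≈ 0.069

The effective depreciation rate is n + g + δ = 0.02 + 0.03 + 0.09 = 0.14.
Current steady state (s = 0.44): k* = (0.44/0.14)^(1/0.72) ≈ 4.9060, y* = 4.9060^0.28 ≈ 1.5610, c* = (1−0.44)·1.5610 ≈ 0.8742.
At the golden rule the marginal product of capital equals n+g+δ: 0.28·k^(0.28−1) = 0.14. Solving, k_gold = (0.28/0.14)^(1/0.72) ≈ 2.6188.
y_gold = 2.6188^0.28 ≈ 1.3094, c_gold = y_gold − 0.14·k_gold ≈ 0.9428.
Gain: Δc = 0.9428 − 0.8742 ≈ 0.0686.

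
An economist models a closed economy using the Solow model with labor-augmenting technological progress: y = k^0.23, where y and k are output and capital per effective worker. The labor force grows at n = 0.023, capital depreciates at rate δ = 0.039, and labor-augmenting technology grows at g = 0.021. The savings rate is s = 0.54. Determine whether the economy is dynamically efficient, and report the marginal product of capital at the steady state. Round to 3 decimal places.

Break-even investment rate: n + g + δ = 0.023 + 0.021 + 0.039 = 0.083.
Steady-state k*: s·k^0.23 = 0.083·k gives k* = (0.54/0.083)^(1/0.77) ≈ 11.3829.
MPK = 0.23·11.3829^(-0.77) ≈ 0.0354.
MPK < n+g+δ = 0.083, so the economy is dynamically inefficient (over-saving).

dynamically inefficient; MPK ≈ 0.035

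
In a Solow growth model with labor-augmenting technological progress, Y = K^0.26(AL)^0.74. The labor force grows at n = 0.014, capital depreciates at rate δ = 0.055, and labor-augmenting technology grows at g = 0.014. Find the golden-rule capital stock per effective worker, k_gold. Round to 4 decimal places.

k_gold ≈ 4.6787

Break-even investment rate: n + g + δ = 0.014 + 0.014 + 0.055 = 0.083.
Golden rule sets MPK = n+g+δ: 0.26·k^(0.26−1) = 0.083, so k_gold = (0.26/0.083)^(1/0.74) ≈ 4.6787.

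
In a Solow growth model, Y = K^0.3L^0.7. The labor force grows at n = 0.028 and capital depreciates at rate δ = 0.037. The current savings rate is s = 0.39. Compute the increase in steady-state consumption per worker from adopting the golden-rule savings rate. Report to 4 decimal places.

Δc ≈ 0.0335

Break-even investment rate: n + δ = 0.028 + 0.037 = 0.065.
Current steady state (s = 0.39): k* = (0.39/0.065)^(1/0.7) ≈ 12.9314, y* = 12.9314^0.3 ≈ 2.1552, c* = (1−0.39)·2.1552 ≈ 1.3147.
Maximizing c = f(k) − (n+δ)·k gives f'(k) = n+δ, i.e. 0.3·k^(0.3−1) = 0.065, so k_gold = (0.3/0.065)^(1/0.7) ≈ 8.8893.
y_gold = 8.8893^0.3 ≈ 1.9260, c_gold = y_gold − 0.065·k_gold ≈ 1.3482.
Gain: Δc = 1.3482 − 1.3147 ≈ 0.0335.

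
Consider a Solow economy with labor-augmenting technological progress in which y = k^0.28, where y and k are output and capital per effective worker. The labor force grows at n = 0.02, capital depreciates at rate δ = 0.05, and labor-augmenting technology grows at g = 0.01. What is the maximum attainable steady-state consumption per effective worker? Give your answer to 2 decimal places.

The effective depreciation rate is n + g + δ = 0.02 + 0.01 + 0.05 = 0.08.
Maximizing c = f(k) − (n+g+δ)·k gives f'(k) = n+g+δ, i.e. 0.28·k^(0.28−1) = 0.08, so k_gold = (0.28/0.08)^(1/0.72) ≈ 5.6971.
y_gold = 5.6971^0.28 ≈ 1.6277.
c_gold = y_gold − (n+g+δ)·k_gold = 1.6277 − 0.08·5.6971 ≈ 1.1720.

c_gold ≈ 1.17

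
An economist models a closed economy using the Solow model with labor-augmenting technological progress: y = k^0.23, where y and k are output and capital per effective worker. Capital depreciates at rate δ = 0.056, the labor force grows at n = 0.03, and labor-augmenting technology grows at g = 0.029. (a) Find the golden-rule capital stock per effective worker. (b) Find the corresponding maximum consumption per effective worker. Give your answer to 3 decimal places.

Break-even investment rate: n + g + δ = 0.03 + 0.029 + 0.056 = 0.115.
Setting f'(k) = n+g+δ gives 0.23·k^(0.23−1) = 0.115, hence k_gold = (0.23/0.115)^(1/0.77) ≈ 2.4601.
y_gold = 2.4601^0.23 ≈ 1.2300; c_gold = y_gold − 0.115·k_gold ≈ 0.9471.

(a) k_gold ≈ 2.460; (b) c_gold ≈ 0.947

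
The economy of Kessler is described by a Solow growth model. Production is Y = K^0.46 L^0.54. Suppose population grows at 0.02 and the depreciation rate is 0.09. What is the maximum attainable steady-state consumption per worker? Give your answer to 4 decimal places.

c_gold ≈ 1.8269

Break-even investment rate: n + δ = 0.02 + 0.09 = 0.11.
At the golden rule the marginal product of capital equals n+δ: 0.46·k^(0.46−1) = 0.11. Solving, k_gold = (0.46/0.11)^(1/0.54) ≈ 14.1474.
y_gold = 14.1474^0.46 ≈ 3.3831.
c_gold = y_gold − (n+δ)·k_gold = 3.3831 − 0.11·14.1474 ≈ 1.8269.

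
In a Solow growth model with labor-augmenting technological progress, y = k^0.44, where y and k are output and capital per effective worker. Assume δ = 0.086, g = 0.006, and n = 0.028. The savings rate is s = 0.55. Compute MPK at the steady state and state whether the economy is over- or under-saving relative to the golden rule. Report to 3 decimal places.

Capital per effective worker breaks even when investment replaces (n + g + δ)·k; here n + g + δ = 0.12.
Steady-state k*: s·k^0.44 = 0.12·k gives k* = (0.55/0.12)^(1/0.56) ≈ 15.1594.
MPK = 0.44·15.1594^(-0.56) ≈ 0.0960.
MPK < n+g+δ = 0.12, so the economy is dynamically inefficient (over-saving).

over-saving; MPK ≈ 0.096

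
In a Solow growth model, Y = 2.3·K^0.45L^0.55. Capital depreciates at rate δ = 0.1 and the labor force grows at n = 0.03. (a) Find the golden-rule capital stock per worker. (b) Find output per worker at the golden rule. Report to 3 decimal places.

The effective depreciation rate is n + δ = 0.03 + 0.1 = 0.13.
Maximizing c = f(k) − (n+δ)·k gives f'(k) = n+δ, i.e. 0.45·2.3·k^(0.45−1) = 0.13, so k_gold = (0.45·2.3/0.13)^(1/0.55) ≈ 43.4687.
y_gold = 2.3·43.4687^0.45 ≈ 12.5576.

(a) k_gold ≈ 43.469; (b) y_gold ≈ 12.558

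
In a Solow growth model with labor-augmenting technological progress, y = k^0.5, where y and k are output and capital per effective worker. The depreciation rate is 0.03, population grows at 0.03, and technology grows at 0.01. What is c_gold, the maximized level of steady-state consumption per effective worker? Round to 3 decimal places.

Break-even investment rate: n + g + δ = 0.03 + 0.01 + 0.03 = 0.07.
Maximizing c = f(k) − (n+g+δ)·k gives f'(k) = n+g+δ, i.e. 0.5·k^(0.5−1) = 0.07, so k_gold = (0.5/0.07)^(1/0.5) ≈ 51.0204.
y_gold = 51.0204^0.5 ≈ 7.1429.
c_gold = y_gold − (n+g+δ)·k_gold = 7.1429 − 0.07·51.0204 ≈ 3.5714.

c_gold ≈ 3.571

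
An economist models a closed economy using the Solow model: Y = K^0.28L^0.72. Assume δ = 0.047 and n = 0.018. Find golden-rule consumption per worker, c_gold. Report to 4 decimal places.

c_gold ≈ 1.2705

n + δ = 0.018 + 0.047 = 0.065.
Maximizing c = f(k) − (n+δ)·k gives f'(k) = n+δ, i.e. 0.28·k^(0.28−1) = 0.065, so k_gold = (0.28/0.065)^(1/0.72) ≈ 7.6014.
y_gold = 7.6014^0.28 ≈ 1.7646.
c_gold = y_gold − (n+δ)·k_gold = 1.7646 − 0.065·7.6014 ≈ 1.2705.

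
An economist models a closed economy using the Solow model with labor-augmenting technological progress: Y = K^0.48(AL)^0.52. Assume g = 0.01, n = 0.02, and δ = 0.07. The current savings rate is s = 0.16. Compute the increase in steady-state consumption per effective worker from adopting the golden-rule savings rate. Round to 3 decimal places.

The effective depreciation rate is n + g + δ = 0.02 + 0.01 + 0.07 = 0.1.
Current steady state (s = 0.16): k* = (0.16/0.1)^(1/0.52) ≈ 2.4691, y* = 2.4691^0.48 ≈ 1.5432, c* = (1−0.16)·1.5432 ≈ 1.2963.
At the golden rule the marginal product of capital equals n+g+δ: 0.48·k^(0.48−1) = 0.1. Solving, k_gold = (0.48/0.1)^(1/0.52) ≈ 20.4211.
y_gold = 20.4211^0.48 ≈ 4.2544, c_gold = y_gold − 0.1·k_gold ≈ 2.2123.
Gain: Δc = 2.2123 − 1.2963 ≈ 0.9160.

Δc ≈ 0.916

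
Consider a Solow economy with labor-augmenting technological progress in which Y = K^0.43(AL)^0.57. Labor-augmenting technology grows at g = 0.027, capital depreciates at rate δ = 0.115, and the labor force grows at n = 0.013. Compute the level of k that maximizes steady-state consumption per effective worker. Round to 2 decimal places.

k_gold ≈ 5.99

The effective depreciation rate is n + g + δ = 0.013 + 0.027 + 0.115 = 0.155.
Golden rule sets MPK = n+g+δ: 0.43·k^(0.43−1) = 0.155, so k_gold = (0.43/0.155)^(1/0.57) ≈ 5.9901.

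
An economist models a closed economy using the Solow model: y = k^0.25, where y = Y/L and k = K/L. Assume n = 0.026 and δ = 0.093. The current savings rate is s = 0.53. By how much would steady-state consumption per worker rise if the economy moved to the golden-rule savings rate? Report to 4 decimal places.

The effective depreciation rate is n + δ = 0.026 + 0.093 = 0.119.
Current steady state (s = 0.53): k* = (0.53/0.119)^(1/0.75) ≈ 7.3278, y* = 7.3278^0.25 ≈ 1.6453, c* = (1−0.53)·1.6453 ≈ 0.7733.
Maximizing c = f(k) − (n+δ)·k gives f'(k) = n+δ, i.e. 0.25·k^(0.25−1) = 0.119, so k_gold = (0.25/0.119)^(1/0.75) ≈ 2.6907.
y_gold = 2.6907^0.25 ≈ 1.2807, c_gold = y_gold − 0.119·k_gold ≈ 0.9606.
Gain: Δc = 0.9606 − 0.7733 ≈ 0.1873.

Δc ≈ 0.1873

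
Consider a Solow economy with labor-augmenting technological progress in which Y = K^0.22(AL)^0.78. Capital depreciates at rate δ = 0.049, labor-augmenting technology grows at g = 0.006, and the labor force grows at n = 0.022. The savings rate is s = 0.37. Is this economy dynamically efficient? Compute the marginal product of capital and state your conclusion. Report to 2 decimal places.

Break-even investment rate: n + g + δ = 0.022 + 0.006 + 0.049 = 0.077.
Steady-state k*: s·k^0.22 = 0.077·k gives k* = (0.37/0.077)^(1/0.78) ≈ 7.4815.
MPK = 0.22·7.4815^(-0.78) ≈ 0.0458.
MPK < n+g+δ = 0.077, so the economy is dynamically inefficient (over-saving).

dynamically inefficient; MPK ≈ 0.05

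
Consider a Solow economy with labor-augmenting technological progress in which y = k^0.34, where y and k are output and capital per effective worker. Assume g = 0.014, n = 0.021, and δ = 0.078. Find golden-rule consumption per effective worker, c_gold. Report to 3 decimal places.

Break-even investment rate: n + g + δ = 0.021 + 0.014 + 0.078 = 0.113.
At the golden rule the marginal product of capital equals n+g+δ: 0.34·k^(0.34−1) = 0.113. Solving, k_gold = (0.34/0.113)^(1/0.66) ≈ 5.3070.
y_gold = 5.3070^0.34 ≈ 1.7638.
c_gold = y_gold − (n+g+δ)·k_gold = 1.7638 − 0.113·5.3070 ≈ 1.1641.

c_gold ≈ 1.164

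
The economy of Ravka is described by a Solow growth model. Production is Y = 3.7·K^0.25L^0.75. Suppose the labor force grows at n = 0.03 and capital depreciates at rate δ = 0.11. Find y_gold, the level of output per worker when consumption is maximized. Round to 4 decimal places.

y_gold ≈ 6.9429

Break-even investment rate: n + δ = 0.03 + 0.11 = 0.14.
Maximizing c = f(k) − (n+δ)·k gives f'(k) = n+δ, i.e. 0.25·3.7·k^(0.25−1) = 0.14, so k_gold = (0.25·3.7/0.14)^(1/0.75) ≈ 12.3980.
Output: y_gold = 3.7·k_gold^0.25 = 3.7·12.3980^0.25 ≈ 6.9429.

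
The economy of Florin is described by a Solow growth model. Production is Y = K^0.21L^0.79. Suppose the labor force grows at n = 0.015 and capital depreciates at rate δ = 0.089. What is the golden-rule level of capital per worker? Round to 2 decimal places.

k_gold ≈ 2.43

n + δ = 0.015 + 0.089 = 0.104.
Maximizing c = f(k) − (n+δ)·k gives f'(k) = n+δ, i.e. 0.21·k^(0.21−1) = 0.104, so k_gold = (0.21/0.104)^(1/0.79) ≈ 2.4339.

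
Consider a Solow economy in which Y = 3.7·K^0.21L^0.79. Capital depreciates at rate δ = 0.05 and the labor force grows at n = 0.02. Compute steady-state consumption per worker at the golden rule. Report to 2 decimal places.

n + δ = 0.02 + 0.05 = 0.07.
Golden rule sets MPK = n+δ: 0.21·3.7·k^(0.21−1) = 0.07, so k_gold = (0.21·3.7/0.07)^(1/0.79) ≈ 21.0472.
y_gold = 3.7·21.0472^0.21 ≈ 7.0157.
c_gold = y_gold − (n+δ)·k_gold = 7.0157 − 0.07·21.0472 ≈ 5.5424.

c_gold ≈ 5.54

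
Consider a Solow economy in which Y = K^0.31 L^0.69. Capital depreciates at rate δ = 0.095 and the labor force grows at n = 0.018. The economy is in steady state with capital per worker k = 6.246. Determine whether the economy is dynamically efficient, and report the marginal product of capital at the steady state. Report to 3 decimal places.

dynamically inefficient; MPK ≈ 0.088

Break-even investment rate: n + δ = 0.018 + 0.095 = 0.113.
MPK = 0.31·k^(0.31−1) = 0.31·6.246^(-0.69) ≈ 0.0876.
MPK < 0.113, so the economy is dynamically inefficient (over-saving).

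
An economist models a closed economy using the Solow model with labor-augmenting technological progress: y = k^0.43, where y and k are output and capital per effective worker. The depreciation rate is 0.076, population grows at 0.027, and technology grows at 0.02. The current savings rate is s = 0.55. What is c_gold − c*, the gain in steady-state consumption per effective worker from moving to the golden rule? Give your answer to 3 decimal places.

Δc ≈ 0.072

n + g + δ = 0.027 + 0.02 + 0.076 = 0.123.
Current steady state (s = 0.55): k* = (0.55/0.123)^(1/0.57) ≈ 13.8406, y* = 13.8406^0.43 ≈ 3.0953, c* = (1−0.55)·3.0953 ≈ 1.3929.
Golden rule sets MPK = n+g+δ: 0.43·k^(0.43−1) = 0.123, so k_gold = (0.43/0.123)^(1/0.57) ≈ 8.9871.
y_gold = 8.9871^0.43 ≈ 2.5707, c_gold = y_gold − 0.123·k_gold ≈ 1.4653.
Gain: Δc = 1.4653 − 1.3929 ≈ 0.0725.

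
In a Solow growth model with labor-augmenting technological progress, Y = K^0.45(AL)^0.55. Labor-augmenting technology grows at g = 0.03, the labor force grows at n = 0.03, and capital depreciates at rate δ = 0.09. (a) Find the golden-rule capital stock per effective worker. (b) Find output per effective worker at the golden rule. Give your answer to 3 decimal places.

n + g + δ = 0.03 + 0.03 + 0.09 = 0.15.
Setting f'(k) = n+g+δ gives 0.45·k^(0.45−1) = 0.15, hence k_gold = (0.45/0.15)^(1/0.55) ≈ 7.3704.
y_gold = 7.3704^0.45 ≈ 2.4568.

(a) k_gold ≈ 7.370; (b) y_gold ≈ 2.457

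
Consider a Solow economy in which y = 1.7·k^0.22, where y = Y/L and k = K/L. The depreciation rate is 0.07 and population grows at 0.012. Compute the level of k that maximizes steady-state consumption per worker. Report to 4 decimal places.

k_gold ≈ 6.9975

Break-even investment rate: n + δ = 0.012 + 0.07 = 0.082.
At the golden rule the marginal product of capital equals n+δ: 0.22·1.7·k^(0.22−1) = 0.082. Solving, k_gold = (0.22·1.7/0.082)^(1/0.78) ≈ 6.9975.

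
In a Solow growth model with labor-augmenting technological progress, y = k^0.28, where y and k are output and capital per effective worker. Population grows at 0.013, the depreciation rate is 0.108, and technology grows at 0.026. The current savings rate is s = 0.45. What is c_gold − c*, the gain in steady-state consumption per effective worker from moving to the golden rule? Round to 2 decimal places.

Break-even investment rate: n + g + δ = 0.013 + 0.026 + 0.108 = 0.147.
Current steady state (s = 0.45): k* = (0.45/0.147)^(1/0.72) ≈ 4.7299, y* = 4.7299^0.28 ≈ 1.5451, c* = (1−0.45)·1.5451 ≈ 0.8498.
Setting f'(k) = n+g+δ gives 0.28·k^(0.28−1) = 0.147, hence k_gold = (0.28/0.147)^(1/0.72) ≈ 2.4472.
y_gold = 2.4472^0.28 ≈ 1.2848, c_gold = y_gold − 0.147·k_gold ≈ 0.9250.
Gain: Δc = 0.9250 − 0.8498 ≈ 0.0752.

Δc ≈ 0.08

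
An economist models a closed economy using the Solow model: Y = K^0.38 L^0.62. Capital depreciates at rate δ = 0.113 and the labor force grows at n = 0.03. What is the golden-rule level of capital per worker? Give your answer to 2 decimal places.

The effective depreciation rate is n + δ = 0.03 + 0.113 = 0.143.
Setting f'(k) = n+δ gives 0.38·k^(0.38−1) = 0.143, hence k_gold = (0.38/0.143)^(1/0.62) ≈ 4.8372.

k_gold ≈ 4.84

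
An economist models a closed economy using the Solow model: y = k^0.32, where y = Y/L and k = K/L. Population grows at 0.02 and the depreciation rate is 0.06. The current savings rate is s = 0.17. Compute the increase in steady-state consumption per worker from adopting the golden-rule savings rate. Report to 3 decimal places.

Δc ≈ 0.122

Break-even investment rate: n + δ = 0.02 + 0.06 = 0.08.
Current steady state (s = 0.17): k* = (0.17/0.08)^(1/0.68) ≈ 3.0298, y* = 3.0298^0.32 ≈ 1.4258, c* = (1−0.17)·1.4258 ≈ 1.1834.
At the golden rule the marginal product of capital equals n+δ: 0.32·k^(0.32−1) = 0.08. Solving, k_gold = (0.32/0.08)^(1/0.68) ≈ 7.6804.
y_gold = 7.6804^0.32 ≈ 1.9201, c_gold = y_gold − 0.08·k_gold ≈ 1.3057.
Gain: Δc = 1.3057 − 1.1834 ≈ 0.1223.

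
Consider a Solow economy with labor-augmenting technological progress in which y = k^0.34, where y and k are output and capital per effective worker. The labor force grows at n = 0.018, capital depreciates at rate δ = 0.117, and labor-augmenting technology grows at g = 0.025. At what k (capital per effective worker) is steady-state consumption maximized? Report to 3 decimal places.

Break-even investment rate: n + g + δ = 0.018 + 0.025 + 0.117 = 0.16.
Golden rule sets MPK = n+g+δ: 0.34·k^(0.34−1) = 0.16, so k_gold = (0.34/0.16)^(1/0.66) ≈ 3.1333.

k_gold ≈ 3.133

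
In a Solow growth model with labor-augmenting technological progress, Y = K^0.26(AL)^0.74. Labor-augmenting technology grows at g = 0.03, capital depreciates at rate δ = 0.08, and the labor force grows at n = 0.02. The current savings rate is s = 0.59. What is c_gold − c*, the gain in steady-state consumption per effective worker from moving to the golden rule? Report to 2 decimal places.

n + g + δ = 0.02 + 0.03 + 0.08 = 0.13.
Current steady state (s = 0.59): k* = (0.59/0.13)^(1/0.74) ≈ 7.7217, y* = 7.7217^0.26 ≈ 1.7014, c* = (1−0.59)·1.7014 ≈ 0.6976.
Golden rule sets MPK = n+g+δ: 0.26·k^(0.26−1) = 0.13, so k_gold = (0.26/0.13)^(1/0.74) ≈ 2.5515.
y_gold = 2.5515^0.26 ≈ 1.2758, c_gold = y_gold − 0.13·k_gold ≈ 0.9441.
Gain: Δc = 0.9441 − 0.6976 ≈ 0.2465.

Δc ≈ 0.25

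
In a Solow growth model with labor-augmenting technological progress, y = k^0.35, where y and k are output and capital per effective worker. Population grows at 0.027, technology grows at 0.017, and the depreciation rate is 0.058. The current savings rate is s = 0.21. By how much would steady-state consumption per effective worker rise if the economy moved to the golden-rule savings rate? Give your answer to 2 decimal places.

Δc ≈ 0.10

Break-even investment rate: n + g + δ = 0.027 + 0.017 + 0.058 = 0.102.
Current steady state (s = 0.21): k* = (0.21/0.102)^(1/0.65) ≈ 3.0373, y* = 3.0373^0.35 ≈ 1.4753, c* = (1−0.21)·1.4753 ≈ 1.1655.
Maximizing c = f(k) − (n+g+δ)·k gives f'(k) = n+g+δ, i.e. 0.35·k^(0.35−1) = 0.102, so k_gold = (0.35/0.102)^(1/0.65) ≈ 6.6649.
y_gold = 6.6649^0.35 ≈ 1.9424, c_gold = y_gold − 0.102·k_gold ≈ 1.2625.
Gain: Δc = 1.2625 − 1.1655 ≈ 0.0971.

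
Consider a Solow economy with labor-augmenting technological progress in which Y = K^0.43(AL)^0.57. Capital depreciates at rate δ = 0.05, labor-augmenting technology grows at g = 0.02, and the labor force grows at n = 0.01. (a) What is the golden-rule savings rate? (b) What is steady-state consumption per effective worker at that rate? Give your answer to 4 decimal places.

Capital per effective worker breaks even when investment replaces (n + g + δ)·k; here n + g + δ = 0.08.
For Cobb-Douglas, s_gold equals capital's share: s_gold = 0.43.
Setting f'(k) = n+g+δ gives 0.43·k^(0.43−1) = 0.08, hence k_gold = (0.43/0.08)^(1/0.57) ≈ 19.1146.
y_gold = 19.1146^0.43 ≈ 3.5562; c_gold = (1−0.43)·y_gold ≈ 2.0270.

(a) s_gold = 0.4300; (b) c_gold ≈ 2.0270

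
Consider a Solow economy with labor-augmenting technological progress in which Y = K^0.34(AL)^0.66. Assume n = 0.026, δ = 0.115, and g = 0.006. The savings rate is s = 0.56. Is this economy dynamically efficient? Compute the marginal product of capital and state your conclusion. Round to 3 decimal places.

dynamically inefficient; MPK ≈ 0.089

The effective depreciation rate is n + g + δ = 0.026 + 0.006 + 0.115 = 0.147.
Steady-state k*: s·k^0.34 = 0.147·k gives k* = (0.56/0.147)^(1/0.66) ≈ 7.5876.
MPK = 0.34·7.5876^(-0.66) ≈ 0.0892.
MPK < n+g+δ = 0.147, so the economy is dynamically inefficient (over-saving).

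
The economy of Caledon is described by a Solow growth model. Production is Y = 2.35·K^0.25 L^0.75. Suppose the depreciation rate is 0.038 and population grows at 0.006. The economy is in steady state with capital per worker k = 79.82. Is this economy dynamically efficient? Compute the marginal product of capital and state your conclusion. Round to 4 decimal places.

dynamically inefficient; MPK ≈ 0.0220

Break-even investment rate: n + δ = 0.006 + 0.038 = 0.044.
MPK = 0.25·2.35·k^(0.25−1) = 0.25·2.35·79.82^(-0.75) ≈ 0.0220.
MPK < 0.044, so the economy is dynamically inefficient (over-saving).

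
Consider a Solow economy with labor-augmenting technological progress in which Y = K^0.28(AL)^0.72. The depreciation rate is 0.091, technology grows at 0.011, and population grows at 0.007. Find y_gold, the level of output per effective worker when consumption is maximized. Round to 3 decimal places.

y_gold ≈ 1.443

Break-even investment rate: n + g + δ = 0.007 + 0.011 + 0.091 = 0.109.
At the golden rule the marginal product of capital equals n+g+δ: 0.28·k^(0.28−1) = 0.109. Solving, k_gold = (0.28/0.109)^(1/0.72) ≈ 3.7074.
Output: y_gold = k_gold^0.28 = 3.7074^0.28 ≈ 1.4432.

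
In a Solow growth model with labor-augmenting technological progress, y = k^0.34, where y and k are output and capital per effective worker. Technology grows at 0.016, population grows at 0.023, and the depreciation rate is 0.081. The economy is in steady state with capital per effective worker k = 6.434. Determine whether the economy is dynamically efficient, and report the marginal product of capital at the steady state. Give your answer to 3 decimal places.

dynamically inefficient; MPK ≈ 0.100

n + g + δ = 0.023 + 0.016 + 0.081 = 0.12.
MPK = 0.34·k^(0.34−1) = 0.34·6.434^(-0.66) ≈ 0.0995.
MPK < 0.12, so the economy is dynamically inefficient (over-saving).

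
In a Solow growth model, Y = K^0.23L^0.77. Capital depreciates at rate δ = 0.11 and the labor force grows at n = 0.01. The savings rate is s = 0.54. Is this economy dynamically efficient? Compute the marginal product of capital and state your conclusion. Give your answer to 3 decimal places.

n + δ = 0.01 + 0.11 = 0.12.
Steady-state k*: s·k^0.23 = 0.12·k gives k* = (0.54/0.12)^(1/0.77) ≈ 7.0523.
MPK = 0.23·7.0523^(-0.77) ≈ 0.0511.
MPK < n+δ = 0.12, so the economy is dynamically inefficient (over-saving).

dynamically inefficient; MPK ≈ 0.051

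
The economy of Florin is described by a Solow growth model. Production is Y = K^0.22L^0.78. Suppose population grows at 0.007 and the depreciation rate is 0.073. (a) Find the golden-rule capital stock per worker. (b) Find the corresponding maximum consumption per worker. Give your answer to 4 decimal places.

(a) k_gold ≈ 3.6580; (b) c_gold ≈ 1.0375

Break-even investment rate: n + δ = 0.007 + 0.073 = 0.08.
Setting f'(k) = n+δ gives 0.22·k^(0.22−1) = 0.08, hence k_gold = (0.22/0.08)^(1/0.78) ≈ 3.6580.
y_gold = 3.6580^0.22 ≈ 1.3302; c_gold = y_gold − 0.08·k_gold ≈ 1.0375.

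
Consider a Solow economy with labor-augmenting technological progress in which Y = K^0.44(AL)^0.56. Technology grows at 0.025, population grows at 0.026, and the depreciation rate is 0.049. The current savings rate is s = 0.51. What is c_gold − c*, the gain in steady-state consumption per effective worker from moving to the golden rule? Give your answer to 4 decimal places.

Δc ≈ 0.0312

The effective depreciation rate is n + g + δ = 0.026 + 0.025 + 0.049 = 0.1.
Current steady state (s = 0.51): k* = (0.51/0.1)^(1/0.56) ≈ 18.3450, y* = 18.3450^0.44 ≈ 3.5971, c* = (1−0.51)·3.5971 ≈ 1.7626.
Golden rule sets MPK = n+g+δ: 0.44·k^(0.44−1) = 0.1, so k_gold = (0.44/0.1)^(1/0.56) ≈ 14.0936.
y_gold = 14.0936^0.44 ≈ 3.2031, c_gold = y_gold − 0.1·k_gold ≈ 1.7937.
Gain: Δc = 1.7937 − 1.7626 ≈ 0.0312.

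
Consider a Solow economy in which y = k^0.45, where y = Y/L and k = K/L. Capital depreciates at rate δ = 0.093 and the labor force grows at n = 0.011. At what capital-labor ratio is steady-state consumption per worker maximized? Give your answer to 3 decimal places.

k_gold ≈ 14.345

n + δ = 0.011 + 0.093 = 0.104.
Setting f'(k) = n+δ gives 0.45·k^(0.45−1) = 0.104, hence k_gold = (0.45/0.104)^(1/0.55) ≈ 14.3446.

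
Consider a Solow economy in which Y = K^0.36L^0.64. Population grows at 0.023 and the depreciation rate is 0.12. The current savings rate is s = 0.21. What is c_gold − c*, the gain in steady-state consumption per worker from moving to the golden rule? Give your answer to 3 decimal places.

Break-even investment rate: n + δ = 0.023 + 0.12 = 0.143.
Current steady state (s = 0.21): k* = (0.21/0.143)^(1/0.64) ≈ 1.8229, y* = 1.8229^0.36 ≈ 1.2413, c* = (1−0.21)·1.2413 ≈ 0.9806.
Setting f'(k) = n+δ gives 0.36·k^(0.36−1) = 0.143, hence k_gold = (0.36/0.143)^(1/0.64) ≈ 4.2317.
y_gold = 4.2317^0.36 ≈ 1.6809, c_gold = y_gold − 0.143·k_gold ≈ 1.0758.
Gain: Δc = 1.0758 − 0.9806 ≈ 0.0952.

Δc ≈ 0.095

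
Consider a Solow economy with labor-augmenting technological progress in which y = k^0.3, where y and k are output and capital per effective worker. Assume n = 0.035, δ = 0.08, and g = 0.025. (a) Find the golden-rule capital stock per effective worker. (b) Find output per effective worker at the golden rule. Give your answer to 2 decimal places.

Break-even investment rate: n + g + δ = 0.035 + 0.025 + 0.08 = 0.14.
At the golden rule the marginal product of capital equals n+g+δ: 0.3·k^(0.3−1) = 0.14. Solving, k_gold = (0.3/0.14)^(1/0.7) ≈ 2.9706.
y_gold = 2.9706^0.3 ≈ 1.3863.

(a) k_gold ≈ 2.97; (b) y_gold ≈ 1.39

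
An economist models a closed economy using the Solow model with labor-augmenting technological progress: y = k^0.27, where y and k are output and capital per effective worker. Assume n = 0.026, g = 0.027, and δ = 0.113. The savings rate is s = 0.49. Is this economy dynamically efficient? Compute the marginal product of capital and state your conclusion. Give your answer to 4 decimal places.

Capital per effective worker breaks even when investment replaces (n + g + δ)·k; here n + g + δ = 0.166.
Steady-state k*: s·k^0.27 = 0.166·k gives k* = (0.49/0.166)^(1/0.73) ≈ 4.4051.
MPK = 0.27·4.4051^(-0.73) ≈ 0.0915.
MPK < n+g+δ = 0.166, so the economy is dynamically inefficient (over-saving).

dynamically inefficient; MPK ≈ 0.0915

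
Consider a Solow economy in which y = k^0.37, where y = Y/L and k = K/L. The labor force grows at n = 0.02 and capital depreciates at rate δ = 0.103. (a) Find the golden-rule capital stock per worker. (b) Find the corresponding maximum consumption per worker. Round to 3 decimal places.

(a) k_gold ≈ 5.744; (b) c_gold ≈ 1.203

Break-even investment rate: n + δ = 0.02 + 0.103 = 0.123.
Maximizing c = f(k) − (n+δ)·k gives f'(k) = n+δ, i.e. 0.37·k^(0.37−1) = 0.123, so k_gold = (0.37/0.123)^(1/0.63) ≈ 5.7438.
y_gold = 5.7438^0.37 ≈ 1.9094; c_gold = y_gold − 0.123·k_gold ≈ 1.2029.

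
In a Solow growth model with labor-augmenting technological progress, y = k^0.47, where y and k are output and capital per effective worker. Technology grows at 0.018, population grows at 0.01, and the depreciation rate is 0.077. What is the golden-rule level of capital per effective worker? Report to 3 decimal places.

k_gold ≈ 16.909

Capital per effective worker breaks even when investment replaces (n + g + δ)·k; here n + g + δ = 0.105.
At the golden rule the marginal product of capital equals n+g+δ: 0.47·k^(0.47−1) = 0.105. Solving, k_gold = (0.47/0.105)^(1/0.53) ≈ 16.9094.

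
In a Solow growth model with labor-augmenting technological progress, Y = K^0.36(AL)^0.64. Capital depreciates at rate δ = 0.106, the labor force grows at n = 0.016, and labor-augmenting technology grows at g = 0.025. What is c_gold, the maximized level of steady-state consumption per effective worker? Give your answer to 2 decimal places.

c_gold ≈ 1.06

Break-even investment rate: n + g + δ = 0.016 + 0.025 + 0.106 = 0.147.
Setting f'(k) = n+g+δ gives 0.36·k^(0.36−1) = 0.147, hence k_gold = (0.36/0.147)^(1/0.64) ≈ 4.0531.
y_gold = 4.0531^0.36 ≈ 1.6550.
c_gold = y_gold − (n+g+δ)·k_gold = 1.6550 − 0.147·4.0531 ≈ 1.0592.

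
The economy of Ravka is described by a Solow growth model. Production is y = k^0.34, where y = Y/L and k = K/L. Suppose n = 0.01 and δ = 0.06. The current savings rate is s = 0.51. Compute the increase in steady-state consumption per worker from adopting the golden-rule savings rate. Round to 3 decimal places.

Δc ≈ 0.127

n + δ = 0.01 + 0.06 = 0.07.
Current steady state (s = 0.51): k* = (0.51/0.07)^(1/0.66) ≈ 20.2664, y* = 20.2664^0.34 ≈ 2.7817, c* = (1−0.51)·2.7817 ≈ 1.3630.
Setting f'(k) = n+δ gives 0.34·k^(0.34−1) = 0.07, hence k_gold = (0.34/0.07)^(1/0.66) ≈ 10.9641.
y_gold = 10.9641^0.34 ≈ 2.2573, c_gold = y_gold − 0.07·k_gold ≈ 1.4898.
Gain: Δc = 1.4898 − 1.3630 ≈ 0.1268.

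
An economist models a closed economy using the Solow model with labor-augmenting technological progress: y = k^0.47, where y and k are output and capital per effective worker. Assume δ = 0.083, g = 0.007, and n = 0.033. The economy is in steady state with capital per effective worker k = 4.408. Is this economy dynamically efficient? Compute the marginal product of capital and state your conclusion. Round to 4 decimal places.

dynamically efficient; MPK ≈ 0.2141

Capital per effective worker breaks even when investment replaces (n + g + δ)·k; here n + g + δ = 0.123.
MPK = 0.47·k^(0.47−1) = 0.47·4.408^(-0.53) ≈ 0.2141.
MPK > 0.123, so the economy is dynamically efficient (under-saving).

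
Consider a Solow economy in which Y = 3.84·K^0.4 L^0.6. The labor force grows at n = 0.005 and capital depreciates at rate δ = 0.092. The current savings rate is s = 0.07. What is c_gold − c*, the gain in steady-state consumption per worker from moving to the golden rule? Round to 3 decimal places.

The effective depreciation rate is n + δ = 0.005 + 0.092 = 0.097.
Current steady state (s = 0.07): k* = (0.07·3.84/0.097)^(1/0.6) ≈ 5.4672, y* = 3.84·5.4672^0.4 ≈ 7.5759, c* = (1−0.07)·7.5759 ≈ 7.0456.
Setting f'(k) = n+δ gives 0.4·3.84·k^(0.4−1) = 0.097, hence k_gold = (0.4·3.84/0.097)^(1/0.6) ≈ 99.8541.
y_gold = 3.84·99.8541^0.4 ≈ 24.2146, c_gold = y_gold − 0.097·k_gold ≈ 14.5288.
Gain: Δc = 14.5288 − 7.0456 ≈ 7.4831.

Δc ≈ 7.483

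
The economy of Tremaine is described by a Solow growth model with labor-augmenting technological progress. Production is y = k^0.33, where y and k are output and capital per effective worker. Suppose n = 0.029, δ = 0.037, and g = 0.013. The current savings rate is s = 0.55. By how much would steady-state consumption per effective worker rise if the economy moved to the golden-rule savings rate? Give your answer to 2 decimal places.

Δc ≈ 0.18

Capital per effective worker breaks even when investment replaces (n + g + δ)·k; here n + g + δ = 0.079.
Current steady state (s = 0.55): k* = (0.55/0.079)^(1/0.67) ≈ 18.1057, y* = 18.1057^0.33 ≈ 2.6006, c* = (1−0.55)·2.6006 ≈ 1.1703.
At the golden rule the marginal product of capital equals n+g+δ: 0.33·k^(0.33−1) = 0.079. Solving, k_gold = (0.33/0.079)^(1/0.67) ≈ 8.4469.
y_gold = 8.4469^0.33 ≈ 2.0221, c_gold = y_gold − 0.079·k_gold ≈ 1.3548.
Gain: Δc = 1.3548 − 1.1703 ≈ 0.1845.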